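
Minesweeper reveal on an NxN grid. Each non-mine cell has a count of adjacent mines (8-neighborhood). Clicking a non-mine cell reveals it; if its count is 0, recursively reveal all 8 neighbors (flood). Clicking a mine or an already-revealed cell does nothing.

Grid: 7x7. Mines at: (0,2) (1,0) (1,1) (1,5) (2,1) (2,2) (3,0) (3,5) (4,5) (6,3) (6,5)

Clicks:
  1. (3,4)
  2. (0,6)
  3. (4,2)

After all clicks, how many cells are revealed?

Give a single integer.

Click 1 (3,4) count=2: revealed 1 new [(3,4)] -> total=1
Click 2 (0,6) count=1: revealed 1 new [(0,6)] -> total=2
Click 3 (4,2) count=0: revealed 16 new [(3,1) (3,2) (3,3) (4,0) (4,1) (4,2) (4,3) (4,4) (5,0) (5,1) (5,2) (5,3) (5,4) (6,0) (6,1) (6,2)] -> total=18

Answer: 18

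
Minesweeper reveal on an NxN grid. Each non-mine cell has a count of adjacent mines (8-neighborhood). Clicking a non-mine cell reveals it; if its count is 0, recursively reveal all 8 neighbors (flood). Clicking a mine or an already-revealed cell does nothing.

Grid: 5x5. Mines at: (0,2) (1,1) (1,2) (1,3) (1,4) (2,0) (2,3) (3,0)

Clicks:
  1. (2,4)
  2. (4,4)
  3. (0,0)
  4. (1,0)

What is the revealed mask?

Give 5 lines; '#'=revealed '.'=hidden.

Answer: #....
#....
....#
.####
.####

Derivation:
Click 1 (2,4) count=3: revealed 1 new [(2,4)] -> total=1
Click 2 (4,4) count=0: revealed 8 new [(3,1) (3,2) (3,3) (3,4) (4,1) (4,2) (4,3) (4,4)] -> total=9
Click 3 (0,0) count=1: revealed 1 new [(0,0)] -> total=10
Click 4 (1,0) count=2: revealed 1 new [(1,0)] -> total=11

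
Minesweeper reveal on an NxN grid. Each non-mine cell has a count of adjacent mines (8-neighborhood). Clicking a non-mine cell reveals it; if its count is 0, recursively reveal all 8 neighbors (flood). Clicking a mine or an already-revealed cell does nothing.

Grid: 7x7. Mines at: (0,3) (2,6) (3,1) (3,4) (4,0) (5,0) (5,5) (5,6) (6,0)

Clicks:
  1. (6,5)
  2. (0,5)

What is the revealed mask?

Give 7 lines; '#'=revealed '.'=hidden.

Click 1 (6,5) count=2: revealed 1 new [(6,5)] -> total=1
Click 2 (0,5) count=0: revealed 6 new [(0,4) (0,5) (0,6) (1,4) (1,5) (1,6)] -> total=7

Answer: ....###
....###
.......
.......
.......
.......
.....#.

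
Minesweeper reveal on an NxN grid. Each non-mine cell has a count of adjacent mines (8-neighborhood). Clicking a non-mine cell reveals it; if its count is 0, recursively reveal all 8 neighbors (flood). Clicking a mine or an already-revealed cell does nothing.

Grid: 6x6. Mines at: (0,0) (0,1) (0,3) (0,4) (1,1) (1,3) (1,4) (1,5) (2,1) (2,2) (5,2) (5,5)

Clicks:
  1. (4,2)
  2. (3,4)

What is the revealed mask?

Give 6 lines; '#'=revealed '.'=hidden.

Answer: ......
......
...###
...###
..####
......

Derivation:
Click 1 (4,2) count=1: revealed 1 new [(4,2)] -> total=1
Click 2 (3,4) count=0: revealed 9 new [(2,3) (2,4) (2,5) (3,3) (3,4) (3,5) (4,3) (4,4) (4,5)] -> total=10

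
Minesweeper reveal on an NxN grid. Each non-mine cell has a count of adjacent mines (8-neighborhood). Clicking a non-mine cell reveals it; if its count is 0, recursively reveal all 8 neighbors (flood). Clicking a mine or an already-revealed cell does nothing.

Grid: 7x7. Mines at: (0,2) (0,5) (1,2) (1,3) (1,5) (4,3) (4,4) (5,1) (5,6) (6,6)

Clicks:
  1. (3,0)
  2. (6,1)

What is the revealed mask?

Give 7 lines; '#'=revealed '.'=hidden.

Click 1 (3,0) count=0: revealed 13 new [(0,0) (0,1) (1,0) (1,1) (2,0) (2,1) (2,2) (3,0) (3,1) (3,2) (4,0) (4,1) (4,2)] -> total=13
Click 2 (6,1) count=1: revealed 1 new [(6,1)] -> total=14

Answer: ##.....
##.....
###....
###....
###....
.......
.#.....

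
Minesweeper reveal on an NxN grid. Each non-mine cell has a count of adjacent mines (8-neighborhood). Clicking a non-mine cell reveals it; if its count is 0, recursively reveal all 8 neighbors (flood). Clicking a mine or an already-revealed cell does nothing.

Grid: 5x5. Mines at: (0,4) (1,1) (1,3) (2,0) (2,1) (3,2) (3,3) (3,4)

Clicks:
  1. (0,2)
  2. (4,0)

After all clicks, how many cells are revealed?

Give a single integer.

Answer: 5

Derivation:
Click 1 (0,2) count=2: revealed 1 new [(0,2)] -> total=1
Click 2 (4,0) count=0: revealed 4 new [(3,0) (3,1) (4,0) (4,1)] -> total=5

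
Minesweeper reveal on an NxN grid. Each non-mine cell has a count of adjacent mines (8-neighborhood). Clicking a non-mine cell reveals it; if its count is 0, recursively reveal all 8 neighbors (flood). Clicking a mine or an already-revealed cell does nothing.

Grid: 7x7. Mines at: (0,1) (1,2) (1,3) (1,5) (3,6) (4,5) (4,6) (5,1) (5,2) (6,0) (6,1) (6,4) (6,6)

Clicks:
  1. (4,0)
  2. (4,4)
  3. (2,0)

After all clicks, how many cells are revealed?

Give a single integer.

Answer: 17

Derivation:
Click 1 (4,0) count=1: revealed 1 new [(4,0)] -> total=1
Click 2 (4,4) count=1: revealed 1 new [(4,4)] -> total=2
Click 3 (2,0) count=0: revealed 15 new [(1,0) (1,1) (2,0) (2,1) (2,2) (2,3) (2,4) (3,0) (3,1) (3,2) (3,3) (3,4) (4,1) (4,2) (4,3)] -> total=17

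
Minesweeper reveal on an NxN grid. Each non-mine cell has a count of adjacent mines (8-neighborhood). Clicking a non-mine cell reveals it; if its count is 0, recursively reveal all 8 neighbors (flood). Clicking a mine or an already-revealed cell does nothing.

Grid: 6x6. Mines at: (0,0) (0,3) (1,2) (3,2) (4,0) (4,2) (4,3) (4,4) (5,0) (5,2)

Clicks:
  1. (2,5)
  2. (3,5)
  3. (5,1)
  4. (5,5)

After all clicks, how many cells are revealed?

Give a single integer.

Answer: 13

Derivation:
Click 1 (2,5) count=0: revealed 11 new [(0,4) (0,5) (1,3) (1,4) (1,5) (2,3) (2,4) (2,5) (3,3) (3,4) (3,5)] -> total=11
Click 2 (3,5) count=1: revealed 0 new [(none)] -> total=11
Click 3 (5,1) count=4: revealed 1 new [(5,1)] -> total=12
Click 4 (5,5) count=1: revealed 1 new [(5,5)] -> total=13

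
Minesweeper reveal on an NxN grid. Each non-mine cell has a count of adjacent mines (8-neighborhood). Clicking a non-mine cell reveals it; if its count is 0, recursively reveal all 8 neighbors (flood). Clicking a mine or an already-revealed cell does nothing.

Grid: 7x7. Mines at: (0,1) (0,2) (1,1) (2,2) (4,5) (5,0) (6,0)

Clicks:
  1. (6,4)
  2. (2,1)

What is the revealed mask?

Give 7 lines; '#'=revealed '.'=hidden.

Answer: .......
.......
.#.....
.####..
.####..
.######
.######

Derivation:
Click 1 (6,4) count=0: revealed 20 new [(3,1) (3,2) (3,3) (3,4) (4,1) (4,2) (4,3) (4,4) (5,1) (5,2) (5,3) (5,4) (5,5) (5,6) (6,1) (6,2) (6,3) (6,4) (6,5) (6,6)] -> total=20
Click 2 (2,1) count=2: revealed 1 new [(2,1)] -> total=21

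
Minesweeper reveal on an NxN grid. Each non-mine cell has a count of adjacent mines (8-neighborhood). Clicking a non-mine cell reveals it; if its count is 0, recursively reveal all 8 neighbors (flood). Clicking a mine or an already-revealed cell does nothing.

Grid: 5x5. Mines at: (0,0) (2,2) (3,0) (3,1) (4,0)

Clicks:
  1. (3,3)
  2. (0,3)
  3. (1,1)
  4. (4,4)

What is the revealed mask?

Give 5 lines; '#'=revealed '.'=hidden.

Click 1 (3,3) count=1: revealed 1 new [(3,3)] -> total=1
Click 2 (0,3) count=0: revealed 15 new [(0,1) (0,2) (0,3) (0,4) (1,1) (1,2) (1,3) (1,4) (2,3) (2,4) (3,2) (3,4) (4,2) (4,3) (4,4)] -> total=16
Click 3 (1,1) count=2: revealed 0 new [(none)] -> total=16
Click 4 (4,4) count=0: revealed 0 new [(none)] -> total=16

Answer: .####
.####
...##
..###
..###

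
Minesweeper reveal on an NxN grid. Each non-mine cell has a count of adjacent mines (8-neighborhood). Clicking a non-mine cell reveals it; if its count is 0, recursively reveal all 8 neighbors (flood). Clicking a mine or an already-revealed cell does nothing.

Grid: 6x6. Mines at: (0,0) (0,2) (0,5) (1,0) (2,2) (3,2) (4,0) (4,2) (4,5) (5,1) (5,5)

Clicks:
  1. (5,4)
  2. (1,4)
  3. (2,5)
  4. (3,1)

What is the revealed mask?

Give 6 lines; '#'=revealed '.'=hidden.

Click 1 (5,4) count=2: revealed 1 new [(5,4)] -> total=1
Click 2 (1,4) count=1: revealed 1 new [(1,4)] -> total=2
Click 3 (2,5) count=0: revealed 8 new [(1,3) (1,5) (2,3) (2,4) (2,5) (3,3) (3,4) (3,5)] -> total=10
Click 4 (3,1) count=4: revealed 1 new [(3,1)] -> total=11

Answer: ......
...###
...###
.#.###
......
....#.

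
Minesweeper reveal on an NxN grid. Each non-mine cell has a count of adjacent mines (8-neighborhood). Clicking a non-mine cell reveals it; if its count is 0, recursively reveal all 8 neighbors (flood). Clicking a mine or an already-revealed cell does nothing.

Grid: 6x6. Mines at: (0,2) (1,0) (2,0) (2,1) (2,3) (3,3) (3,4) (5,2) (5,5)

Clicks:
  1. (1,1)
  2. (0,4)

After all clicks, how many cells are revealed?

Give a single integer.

Answer: 9

Derivation:
Click 1 (1,1) count=4: revealed 1 new [(1,1)] -> total=1
Click 2 (0,4) count=0: revealed 8 new [(0,3) (0,4) (0,5) (1,3) (1,4) (1,5) (2,4) (2,5)] -> total=9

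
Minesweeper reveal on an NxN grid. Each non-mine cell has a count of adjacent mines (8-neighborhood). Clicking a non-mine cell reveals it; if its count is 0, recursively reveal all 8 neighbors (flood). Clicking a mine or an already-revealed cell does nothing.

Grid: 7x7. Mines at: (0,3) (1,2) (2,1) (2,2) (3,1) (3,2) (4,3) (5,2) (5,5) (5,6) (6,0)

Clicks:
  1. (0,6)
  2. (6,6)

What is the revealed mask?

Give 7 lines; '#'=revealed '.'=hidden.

Answer: ....###
...####
...####
...####
....###
.......
......#

Derivation:
Click 1 (0,6) count=0: revealed 18 new [(0,4) (0,5) (0,6) (1,3) (1,4) (1,5) (1,6) (2,3) (2,4) (2,5) (2,6) (3,3) (3,4) (3,5) (3,6) (4,4) (4,5) (4,6)] -> total=18
Click 2 (6,6) count=2: revealed 1 new [(6,6)] -> total=19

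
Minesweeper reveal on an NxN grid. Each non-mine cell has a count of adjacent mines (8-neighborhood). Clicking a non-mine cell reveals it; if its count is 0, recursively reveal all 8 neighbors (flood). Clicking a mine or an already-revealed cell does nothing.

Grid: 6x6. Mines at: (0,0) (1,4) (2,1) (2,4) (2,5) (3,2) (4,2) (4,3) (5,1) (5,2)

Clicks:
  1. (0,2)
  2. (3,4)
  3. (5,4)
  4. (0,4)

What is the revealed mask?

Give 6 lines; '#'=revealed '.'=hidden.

Click 1 (0,2) count=0: revealed 6 new [(0,1) (0,2) (0,3) (1,1) (1,2) (1,3)] -> total=6
Click 2 (3,4) count=3: revealed 1 new [(3,4)] -> total=7
Click 3 (5,4) count=1: revealed 1 new [(5,4)] -> total=8
Click 4 (0,4) count=1: revealed 1 new [(0,4)] -> total=9

Answer: .####.
.###..
......
....#.
......
....#.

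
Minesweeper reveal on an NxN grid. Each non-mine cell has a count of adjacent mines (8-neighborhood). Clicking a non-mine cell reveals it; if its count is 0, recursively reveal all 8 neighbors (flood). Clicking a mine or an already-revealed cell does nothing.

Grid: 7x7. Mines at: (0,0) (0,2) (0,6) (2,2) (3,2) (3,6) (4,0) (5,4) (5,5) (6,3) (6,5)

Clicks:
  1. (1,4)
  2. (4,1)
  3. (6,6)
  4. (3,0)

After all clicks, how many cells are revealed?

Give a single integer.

Answer: 18

Derivation:
Click 1 (1,4) count=0: revealed 15 new [(0,3) (0,4) (0,5) (1,3) (1,4) (1,5) (2,3) (2,4) (2,5) (3,3) (3,4) (3,5) (4,3) (4,4) (4,5)] -> total=15
Click 2 (4,1) count=2: revealed 1 new [(4,1)] -> total=16
Click 3 (6,6) count=2: revealed 1 new [(6,6)] -> total=17
Click 4 (3,0) count=1: revealed 1 new [(3,0)] -> total=18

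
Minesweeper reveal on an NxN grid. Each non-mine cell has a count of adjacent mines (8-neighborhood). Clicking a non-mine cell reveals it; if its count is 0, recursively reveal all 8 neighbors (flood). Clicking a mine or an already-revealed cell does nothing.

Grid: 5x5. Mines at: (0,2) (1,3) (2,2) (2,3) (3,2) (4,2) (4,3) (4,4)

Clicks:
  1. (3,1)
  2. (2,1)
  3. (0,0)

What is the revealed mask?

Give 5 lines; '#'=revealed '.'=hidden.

Click 1 (3,1) count=3: revealed 1 new [(3,1)] -> total=1
Click 2 (2,1) count=2: revealed 1 new [(2,1)] -> total=2
Click 3 (0,0) count=0: revealed 8 new [(0,0) (0,1) (1,0) (1,1) (2,0) (3,0) (4,0) (4,1)] -> total=10

Answer: ##...
##...
##...
##...
##...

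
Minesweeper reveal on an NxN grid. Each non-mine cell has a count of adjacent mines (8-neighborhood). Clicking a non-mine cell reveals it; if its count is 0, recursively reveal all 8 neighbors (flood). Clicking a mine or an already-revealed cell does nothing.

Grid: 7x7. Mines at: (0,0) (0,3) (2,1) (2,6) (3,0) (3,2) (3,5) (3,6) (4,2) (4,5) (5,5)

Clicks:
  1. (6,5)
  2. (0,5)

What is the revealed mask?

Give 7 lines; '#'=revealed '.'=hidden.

Answer: ....###
....###
.......
.......
.......
.......
.....#.

Derivation:
Click 1 (6,5) count=1: revealed 1 new [(6,5)] -> total=1
Click 2 (0,5) count=0: revealed 6 new [(0,4) (0,5) (0,6) (1,4) (1,5) (1,6)] -> total=7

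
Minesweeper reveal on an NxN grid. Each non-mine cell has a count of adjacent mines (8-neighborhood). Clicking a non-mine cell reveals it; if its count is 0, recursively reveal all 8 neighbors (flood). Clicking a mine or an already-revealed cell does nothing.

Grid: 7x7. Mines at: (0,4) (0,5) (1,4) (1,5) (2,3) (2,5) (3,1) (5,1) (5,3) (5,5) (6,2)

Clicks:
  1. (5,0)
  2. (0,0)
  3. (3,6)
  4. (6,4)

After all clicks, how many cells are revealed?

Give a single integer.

Click 1 (5,0) count=1: revealed 1 new [(5,0)] -> total=1
Click 2 (0,0) count=0: revealed 11 new [(0,0) (0,1) (0,2) (0,3) (1,0) (1,1) (1,2) (1,3) (2,0) (2,1) (2,2)] -> total=12
Click 3 (3,6) count=1: revealed 1 new [(3,6)] -> total=13
Click 4 (6,4) count=2: revealed 1 new [(6,4)] -> total=14

Answer: 14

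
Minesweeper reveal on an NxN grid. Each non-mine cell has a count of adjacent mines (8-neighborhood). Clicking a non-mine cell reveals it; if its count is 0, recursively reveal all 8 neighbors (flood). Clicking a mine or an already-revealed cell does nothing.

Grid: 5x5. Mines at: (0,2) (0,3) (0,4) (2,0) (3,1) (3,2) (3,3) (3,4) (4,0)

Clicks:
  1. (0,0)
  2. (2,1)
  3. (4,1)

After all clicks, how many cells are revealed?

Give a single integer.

Answer: 6

Derivation:
Click 1 (0,0) count=0: revealed 4 new [(0,0) (0,1) (1,0) (1,1)] -> total=4
Click 2 (2,1) count=3: revealed 1 new [(2,1)] -> total=5
Click 3 (4,1) count=3: revealed 1 new [(4,1)] -> total=6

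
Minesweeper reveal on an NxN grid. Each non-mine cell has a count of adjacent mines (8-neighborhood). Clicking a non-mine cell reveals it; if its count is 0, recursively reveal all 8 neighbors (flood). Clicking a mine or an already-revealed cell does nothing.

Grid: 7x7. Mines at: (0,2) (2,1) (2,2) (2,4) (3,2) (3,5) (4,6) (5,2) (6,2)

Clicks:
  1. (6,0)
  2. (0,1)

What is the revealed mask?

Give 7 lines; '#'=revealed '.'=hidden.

Answer: .#.....
.......
.......
##.....
##.....
##.....
##.....

Derivation:
Click 1 (6,0) count=0: revealed 8 new [(3,0) (3,1) (4,0) (4,1) (5,0) (5,1) (6,0) (6,1)] -> total=8
Click 2 (0,1) count=1: revealed 1 new [(0,1)] -> total=9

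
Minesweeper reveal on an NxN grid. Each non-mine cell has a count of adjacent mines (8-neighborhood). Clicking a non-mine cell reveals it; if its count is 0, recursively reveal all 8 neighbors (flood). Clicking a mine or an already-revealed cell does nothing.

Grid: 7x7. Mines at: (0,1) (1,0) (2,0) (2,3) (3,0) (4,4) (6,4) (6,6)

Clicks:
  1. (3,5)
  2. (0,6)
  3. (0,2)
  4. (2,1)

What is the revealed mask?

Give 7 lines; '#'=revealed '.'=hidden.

Click 1 (3,5) count=1: revealed 1 new [(3,5)] -> total=1
Click 2 (0,6) count=0: revealed 19 new [(0,2) (0,3) (0,4) (0,5) (0,6) (1,2) (1,3) (1,4) (1,5) (1,6) (2,4) (2,5) (2,6) (3,4) (3,6) (4,5) (4,6) (5,5) (5,6)] -> total=20
Click 3 (0,2) count=1: revealed 0 new [(none)] -> total=20
Click 4 (2,1) count=3: revealed 1 new [(2,1)] -> total=21

Answer: ..#####
..#####
.#..###
....###
.....##
.....##
.......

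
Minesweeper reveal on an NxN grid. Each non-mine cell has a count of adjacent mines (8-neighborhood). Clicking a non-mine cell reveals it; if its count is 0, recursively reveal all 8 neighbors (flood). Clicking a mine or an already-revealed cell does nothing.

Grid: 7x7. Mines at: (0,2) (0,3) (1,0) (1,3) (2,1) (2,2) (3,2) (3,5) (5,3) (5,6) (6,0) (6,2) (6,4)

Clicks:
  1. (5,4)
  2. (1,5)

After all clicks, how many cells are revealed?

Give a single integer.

Click 1 (5,4) count=2: revealed 1 new [(5,4)] -> total=1
Click 2 (1,5) count=0: revealed 9 new [(0,4) (0,5) (0,6) (1,4) (1,5) (1,6) (2,4) (2,5) (2,6)] -> total=10

Answer: 10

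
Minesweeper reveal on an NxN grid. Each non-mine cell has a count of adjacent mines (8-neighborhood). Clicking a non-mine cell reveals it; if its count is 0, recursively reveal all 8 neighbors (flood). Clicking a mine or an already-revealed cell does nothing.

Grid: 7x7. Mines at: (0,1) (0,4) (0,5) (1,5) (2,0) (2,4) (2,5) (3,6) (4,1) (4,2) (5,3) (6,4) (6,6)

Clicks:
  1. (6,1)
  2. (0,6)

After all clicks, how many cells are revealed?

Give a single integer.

Answer: 7

Derivation:
Click 1 (6,1) count=0: revealed 6 new [(5,0) (5,1) (5,2) (6,0) (6,1) (6,2)] -> total=6
Click 2 (0,6) count=2: revealed 1 new [(0,6)] -> total=7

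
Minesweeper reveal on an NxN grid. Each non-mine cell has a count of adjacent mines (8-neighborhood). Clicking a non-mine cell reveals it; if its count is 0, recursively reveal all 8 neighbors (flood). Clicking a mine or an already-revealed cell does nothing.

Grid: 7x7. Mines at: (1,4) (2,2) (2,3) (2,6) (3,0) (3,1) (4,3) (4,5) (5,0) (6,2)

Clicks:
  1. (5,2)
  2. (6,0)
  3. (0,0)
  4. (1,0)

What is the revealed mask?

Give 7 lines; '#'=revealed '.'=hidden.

Click 1 (5,2) count=2: revealed 1 new [(5,2)] -> total=1
Click 2 (6,0) count=1: revealed 1 new [(6,0)] -> total=2
Click 3 (0,0) count=0: revealed 10 new [(0,0) (0,1) (0,2) (0,3) (1,0) (1,1) (1,2) (1,3) (2,0) (2,1)] -> total=12
Click 4 (1,0) count=0: revealed 0 new [(none)] -> total=12

Answer: ####...
####...
##.....
.......
.......
..#....
#......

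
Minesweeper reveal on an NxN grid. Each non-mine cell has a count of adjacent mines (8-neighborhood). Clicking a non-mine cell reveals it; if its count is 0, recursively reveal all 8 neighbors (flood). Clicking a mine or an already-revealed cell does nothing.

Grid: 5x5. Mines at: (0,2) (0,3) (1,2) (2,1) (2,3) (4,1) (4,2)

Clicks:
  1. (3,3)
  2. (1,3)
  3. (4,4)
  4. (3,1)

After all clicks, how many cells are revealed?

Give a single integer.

Click 1 (3,3) count=2: revealed 1 new [(3,3)] -> total=1
Click 2 (1,3) count=4: revealed 1 new [(1,3)] -> total=2
Click 3 (4,4) count=0: revealed 3 new [(3,4) (4,3) (4,4)] -> total=5
Click 4 (3,1) count=3: revealed 1 new [(3,1)] -> total=6

Answer: 6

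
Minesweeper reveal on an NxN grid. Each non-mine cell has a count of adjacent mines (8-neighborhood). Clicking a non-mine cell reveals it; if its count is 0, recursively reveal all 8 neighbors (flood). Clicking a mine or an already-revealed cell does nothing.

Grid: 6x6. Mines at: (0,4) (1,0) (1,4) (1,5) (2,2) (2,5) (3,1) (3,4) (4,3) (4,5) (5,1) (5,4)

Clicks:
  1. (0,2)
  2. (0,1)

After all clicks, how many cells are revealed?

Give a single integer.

Click 1 (0,2) count=0: revealed 6 new [(0,1) (0,2) (0,3) (1,1) (1,2) (1,3)] -> total=6
Click 2 (0,1) count=1: revealed 0 new [(none)] -> total=6

Answer: 6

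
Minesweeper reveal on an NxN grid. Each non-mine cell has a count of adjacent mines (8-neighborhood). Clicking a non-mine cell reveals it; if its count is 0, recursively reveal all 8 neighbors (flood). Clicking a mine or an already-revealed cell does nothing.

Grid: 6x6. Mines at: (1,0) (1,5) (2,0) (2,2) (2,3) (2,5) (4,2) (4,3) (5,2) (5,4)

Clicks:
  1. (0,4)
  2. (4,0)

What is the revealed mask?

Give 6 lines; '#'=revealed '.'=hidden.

Click 1 (0,4) count=1: revealed 1 new [(0,4)] -> total=1
Click 2 (4,0) count=0: revealed 6 new [(3,0) (3,1) (4,0) (4,1) (5,0) (5,1)] -> total=7

Answer: ....#.
......
......
##....
##....
##....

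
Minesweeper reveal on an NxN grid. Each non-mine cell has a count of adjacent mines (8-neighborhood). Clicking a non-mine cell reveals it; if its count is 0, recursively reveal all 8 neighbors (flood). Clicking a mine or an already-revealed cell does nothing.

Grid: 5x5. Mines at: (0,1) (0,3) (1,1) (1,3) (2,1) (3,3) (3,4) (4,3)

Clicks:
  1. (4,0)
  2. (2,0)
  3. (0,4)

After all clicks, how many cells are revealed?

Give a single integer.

Answer: 8

Derivation:
Click 1 (4,0) count=0: revealed 6 new [(3,0) (3,1) (3,2) (4,0) (4,1) (4,2)] -> total=6
Click 2 (2,0) count=2: revealed 1 new [(2,0)] -> total=7
Click 3 (0,4) count=2: revealed 1 new [(0,4)] -> total=8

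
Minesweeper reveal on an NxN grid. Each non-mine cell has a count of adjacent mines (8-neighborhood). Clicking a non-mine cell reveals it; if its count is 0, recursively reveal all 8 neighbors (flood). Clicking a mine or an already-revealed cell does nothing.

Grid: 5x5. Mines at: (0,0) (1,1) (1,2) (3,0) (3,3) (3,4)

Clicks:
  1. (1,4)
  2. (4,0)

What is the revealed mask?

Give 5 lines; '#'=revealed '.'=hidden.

Click 1 (1,4) count=0: revealed 6 new [(0,3) (0,4) (1,3) (1,4) (2,3) (2,4)] -> total=6
Click 2 (4,0) count=1: revealed 1 new [(4,0)] -> total=7

Answer: ...##
...##
...##
.....
#....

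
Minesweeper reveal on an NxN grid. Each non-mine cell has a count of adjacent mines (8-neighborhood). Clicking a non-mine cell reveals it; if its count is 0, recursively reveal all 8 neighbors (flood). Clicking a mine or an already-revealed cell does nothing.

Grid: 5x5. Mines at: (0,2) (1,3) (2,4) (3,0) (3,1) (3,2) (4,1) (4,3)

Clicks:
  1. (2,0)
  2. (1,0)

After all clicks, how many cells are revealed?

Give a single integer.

Answer: 6

Derivation:
Click 1 (2,0) count=2: revealed 1 new [(2,0)] -> total=1
Click 2 (1,0) count=0: revealed 5 new [(0,0) (0,1) (1,0) (1,1) (2,1)] -> total=6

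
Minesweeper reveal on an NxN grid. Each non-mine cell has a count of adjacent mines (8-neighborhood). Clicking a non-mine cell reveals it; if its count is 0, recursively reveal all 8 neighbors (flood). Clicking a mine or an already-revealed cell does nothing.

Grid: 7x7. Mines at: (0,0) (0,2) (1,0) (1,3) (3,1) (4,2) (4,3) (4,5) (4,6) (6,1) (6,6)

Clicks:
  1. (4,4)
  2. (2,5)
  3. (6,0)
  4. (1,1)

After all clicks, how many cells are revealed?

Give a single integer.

Click 1 (4,4) count=2: revealed 1 new [(4,4)] -> total=1
Click 2 (2,5) count=0: revealed 12 new [(0,4) (0,5) (0,6) (1,4) (1,5) (1,6) (2,4) (2,5) (2,6) (3,4) (3,5) (3,6)] -> total=13
Click 3 (6,0) count=1: revealed 1 new [(6,0)] -> total=14
Click 4 (1,1) count=3: revealed 1 new [(1,1)] -> total=15

Answer: 15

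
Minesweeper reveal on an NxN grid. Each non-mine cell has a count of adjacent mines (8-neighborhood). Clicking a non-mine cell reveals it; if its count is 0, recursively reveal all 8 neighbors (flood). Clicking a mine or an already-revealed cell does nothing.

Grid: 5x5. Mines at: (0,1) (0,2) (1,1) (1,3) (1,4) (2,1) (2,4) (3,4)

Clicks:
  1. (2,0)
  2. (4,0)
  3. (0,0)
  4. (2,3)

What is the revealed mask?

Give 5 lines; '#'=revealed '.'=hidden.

Click 1 (2,0) count=2: revealed 1 new [(2,0)] -> total=1
Click 2 (4,0) count=0: revealed 8 new [(3,0) (3,1) (3,2) (3,3) (4,0) (4,1) (4,2) (4,3)] -> total=9
Click 3 (0,0) count=2: revealed 1 new [(0,0)] -> total=10
Click 4 (2,3) count=4: revealed 1 new [(2,3)] -> total=11

Answer: #....
.....
#..#.
####.
####.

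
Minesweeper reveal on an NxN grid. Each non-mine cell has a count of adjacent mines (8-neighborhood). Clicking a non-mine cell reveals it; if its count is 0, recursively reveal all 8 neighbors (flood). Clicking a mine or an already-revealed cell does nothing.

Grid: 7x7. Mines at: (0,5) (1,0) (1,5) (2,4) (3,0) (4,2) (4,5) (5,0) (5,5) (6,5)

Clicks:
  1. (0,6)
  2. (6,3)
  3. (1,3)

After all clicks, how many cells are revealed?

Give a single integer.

Click 1 (0,6) count=2: revealed 1 new [(0,6)] -> total=1
Click 2 (6,3) count=0: revealed 8 new [(5,1) (5,2) (5,3) (5,4) (6,1) (6,2) (6,3) (6,4)] -> total=9
Click 3 (1,3) count=1: revealed 1 new [(1,3)] -> total=10

Answer: 10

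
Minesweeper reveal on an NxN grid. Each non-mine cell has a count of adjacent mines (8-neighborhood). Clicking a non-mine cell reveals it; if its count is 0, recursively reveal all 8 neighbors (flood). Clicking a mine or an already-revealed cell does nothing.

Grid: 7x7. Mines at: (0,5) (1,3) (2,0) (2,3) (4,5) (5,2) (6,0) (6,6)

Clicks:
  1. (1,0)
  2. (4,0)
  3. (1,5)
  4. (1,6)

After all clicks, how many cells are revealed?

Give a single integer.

Answer: 9

Derivation:
Click 1 (1,0) count=1: revealed 1 new [(1,0)] -> total=1
Click 2 (4,0) count=0: revealed 6 new [(3,0) (3,1) (4,0) (4,1) (5,0) (5,1)] -> total=7
Click 3 (1,5) count=1: revealed 1 new [(1,5)] -> total=8
Click 4 (1,6) count=1: revealed 1 new [(1,6)] -> total=9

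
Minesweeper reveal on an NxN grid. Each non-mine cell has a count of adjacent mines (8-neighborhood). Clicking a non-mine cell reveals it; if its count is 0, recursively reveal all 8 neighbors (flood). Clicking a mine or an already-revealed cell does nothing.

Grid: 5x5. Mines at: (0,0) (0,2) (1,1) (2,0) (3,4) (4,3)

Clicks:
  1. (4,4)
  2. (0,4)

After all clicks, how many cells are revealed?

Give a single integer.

Click 1 (4,4) count=2: revealed 1 new [(4,4)] -> total=1
Click 2 (0,4) count=0: revealed 6 new [(0,3) (0,4) (1,3) (1,4) (2,3) (2,4)] -> total=7

Answer: 7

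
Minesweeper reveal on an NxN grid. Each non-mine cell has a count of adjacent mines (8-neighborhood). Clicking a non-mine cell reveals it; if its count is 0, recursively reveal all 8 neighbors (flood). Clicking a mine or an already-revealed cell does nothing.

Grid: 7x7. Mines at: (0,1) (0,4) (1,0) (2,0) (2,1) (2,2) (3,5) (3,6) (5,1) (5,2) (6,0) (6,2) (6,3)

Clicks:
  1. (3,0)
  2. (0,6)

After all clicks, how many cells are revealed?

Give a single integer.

Answer: 7

Derivation:
Click 1 (3,0) count=2: revealed 1 new [(3,0)] -> total=1
Click 2 (0,6) count=0: revealed 6 new [(0,5) (0,6) (1,5) (1,6) (2,5) (2,6)] -> total=7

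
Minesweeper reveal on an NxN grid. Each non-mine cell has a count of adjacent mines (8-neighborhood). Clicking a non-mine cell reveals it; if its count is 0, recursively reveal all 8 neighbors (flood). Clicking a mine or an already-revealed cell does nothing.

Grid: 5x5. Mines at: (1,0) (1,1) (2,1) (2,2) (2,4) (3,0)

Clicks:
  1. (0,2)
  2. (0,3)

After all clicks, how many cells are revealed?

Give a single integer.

Click 1 (0,2) count=1: revealed 1 new [(0,2)] -> total=1
Click 2 (0,3) count=0: revealed 5 new [(0,3) (0,4) (1,2) (1,3) (1,4)] -> total=6

Answer: 6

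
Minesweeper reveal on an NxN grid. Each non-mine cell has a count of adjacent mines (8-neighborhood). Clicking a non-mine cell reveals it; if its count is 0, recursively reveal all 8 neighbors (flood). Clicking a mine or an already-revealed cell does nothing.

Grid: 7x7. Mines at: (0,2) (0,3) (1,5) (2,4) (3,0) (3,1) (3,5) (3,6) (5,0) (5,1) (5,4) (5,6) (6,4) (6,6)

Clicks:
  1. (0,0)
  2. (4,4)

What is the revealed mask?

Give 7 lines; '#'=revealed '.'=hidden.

Answer: ##.....
##.....
##.....
.......
....#..
.......
.......

Derivation:
Click 1 (0,0) count=0: revealed 6 new [(0,0) (0,1) (1,0) (1,1) (2,0) (2,1)] -> total=6
Click 2 (4,4) count=2: revealed 1 new [(4,4)] -> total=7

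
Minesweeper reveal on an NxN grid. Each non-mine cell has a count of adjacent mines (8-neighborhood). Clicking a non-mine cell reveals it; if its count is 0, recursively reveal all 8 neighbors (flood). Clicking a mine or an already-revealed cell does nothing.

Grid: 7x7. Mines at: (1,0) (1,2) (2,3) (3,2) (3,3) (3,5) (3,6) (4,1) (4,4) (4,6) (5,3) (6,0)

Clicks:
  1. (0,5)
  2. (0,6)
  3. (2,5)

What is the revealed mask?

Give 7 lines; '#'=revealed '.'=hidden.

Click 1 (0,5) count=0: revealed 11 new [(0,3) (0,4) (0,5) (0,6) (1,3) (1,4) (1,5) (1,6) (2,4) (2,5) (2,6)] -> total=11
Click 2 (0,6) count=0: revealed 0 new [(none)] -> total=11
Click 3 (2,5) count=2: revealed 0 new [(none)] -> total=11

Answer: ...####
...####
....###
.......
.......
.......
.......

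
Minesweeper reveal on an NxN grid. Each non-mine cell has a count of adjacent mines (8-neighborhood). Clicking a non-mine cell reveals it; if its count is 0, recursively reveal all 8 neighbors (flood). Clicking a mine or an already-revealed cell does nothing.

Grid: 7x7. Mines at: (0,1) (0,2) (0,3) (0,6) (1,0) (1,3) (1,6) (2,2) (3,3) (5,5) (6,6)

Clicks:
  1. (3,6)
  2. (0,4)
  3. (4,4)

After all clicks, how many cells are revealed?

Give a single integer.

Click 1 (3,6) count=0: revealed 9 new [(2,4) (2,5) (2,6) (3,4) (3,5) (3,6) (4,4) (4,5) (4,6)] -> total=9
Click 2 (0,4) count=2: revealed 1 new [(0,4)] -> total=10
Click 3 (4,4) count=2: revealed 0 new [(none)] -> total=10

Answer: 10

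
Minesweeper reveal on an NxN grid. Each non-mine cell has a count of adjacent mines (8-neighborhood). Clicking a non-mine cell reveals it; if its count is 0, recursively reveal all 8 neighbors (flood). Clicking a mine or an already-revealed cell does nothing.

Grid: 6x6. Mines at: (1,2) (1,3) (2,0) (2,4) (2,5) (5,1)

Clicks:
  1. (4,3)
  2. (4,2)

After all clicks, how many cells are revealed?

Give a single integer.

Click 1 (4,3) count=0: revealed 17 new [(2,1) (2,2) (2,3) (3,1) (3,2) (3,3) (3,4) (3,5) (4,1) (4,2) (4,3) (4,4) (4,5) (5,2) (5,3) (5,4) (5,5)] -> total=17
Click 2 (4,2) count=1: revealed 0 new [(none)] -> total=17

Answer: 17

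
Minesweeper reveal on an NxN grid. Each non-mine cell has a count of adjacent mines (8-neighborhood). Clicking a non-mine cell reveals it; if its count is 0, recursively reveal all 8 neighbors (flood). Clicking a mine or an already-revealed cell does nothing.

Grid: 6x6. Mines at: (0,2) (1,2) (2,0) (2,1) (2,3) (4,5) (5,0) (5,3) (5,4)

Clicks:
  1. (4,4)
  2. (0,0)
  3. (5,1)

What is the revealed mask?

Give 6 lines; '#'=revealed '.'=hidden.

Answer: ##....
##....
......
......
....#.
.#....

Derivation:
Click 1 (4,4) count=3: revealed 1 new [(4,4)] -> total=1
Click 2 (0,0) count=0: revealed 4 new [(0,0) (0,1) (1,0) (1,1)] -> total=5
Click 3 (5,1) count=1: revealed 1 new [(5,1)] -> total=6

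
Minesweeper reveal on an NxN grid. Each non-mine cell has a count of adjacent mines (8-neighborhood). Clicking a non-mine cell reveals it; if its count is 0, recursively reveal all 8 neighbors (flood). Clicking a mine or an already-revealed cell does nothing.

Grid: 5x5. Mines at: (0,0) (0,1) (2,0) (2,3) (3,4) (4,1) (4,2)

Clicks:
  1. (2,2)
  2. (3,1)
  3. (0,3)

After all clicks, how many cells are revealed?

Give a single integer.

Click 1 (2,2) count=1: revealed 1 new [(2,2)] -> total=1
Click 2 (3,1) count=3: revealed 1 new [(3,1)] -> total=2
Click 3 (0,3) count=0: revealed 6 new [(0,2) (0,3) (0,4) (1,2) (1,3) (1,4)] -> total=8

Answer: 8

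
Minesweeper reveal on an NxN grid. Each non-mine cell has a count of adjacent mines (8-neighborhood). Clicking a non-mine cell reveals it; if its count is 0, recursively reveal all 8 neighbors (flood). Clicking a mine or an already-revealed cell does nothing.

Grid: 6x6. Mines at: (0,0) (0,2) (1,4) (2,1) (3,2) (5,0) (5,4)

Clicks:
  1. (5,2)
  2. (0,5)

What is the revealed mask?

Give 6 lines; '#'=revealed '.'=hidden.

Click 1 (5,2) count=0: revealed 6 new [(4,1) (4,2) (4,3) (5,1) (5,2) (5,3)] -> total=6
Click 2 (0,5) count=1: revealed 1 new [(0,5)] -> total=7

Answer: .....#
......
......
......
.###..
.###..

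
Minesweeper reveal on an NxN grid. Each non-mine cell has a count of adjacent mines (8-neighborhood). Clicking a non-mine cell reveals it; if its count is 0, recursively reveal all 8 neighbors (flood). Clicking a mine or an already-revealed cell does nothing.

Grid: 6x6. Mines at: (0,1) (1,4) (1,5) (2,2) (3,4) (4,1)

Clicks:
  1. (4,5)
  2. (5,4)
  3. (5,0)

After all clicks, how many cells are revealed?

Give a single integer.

Answer: 9

Derivation:
Click 1 (4,5) count=1: revealed 1 new [(4,5)] -> total=1
Click 2 (5,4) count=0: revealed 7 new [(4,2) (4,3) (4,4) (5,2) (5,3) (5,4) (5,5)] -> total=8
Click 3 (5,0) count=1: revealed 1 new [(5,0)] -> total=9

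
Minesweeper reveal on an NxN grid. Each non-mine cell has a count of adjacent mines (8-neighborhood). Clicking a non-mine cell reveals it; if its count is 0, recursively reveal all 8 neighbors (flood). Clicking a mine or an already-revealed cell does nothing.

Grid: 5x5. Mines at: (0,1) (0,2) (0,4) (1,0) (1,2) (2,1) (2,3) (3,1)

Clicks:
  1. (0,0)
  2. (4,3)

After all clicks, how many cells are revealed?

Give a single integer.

Click 1 (0,0) count=2: revealed 1 new [(0,0)] -> total=1
Click 2 (4,3) count=0: revealed 6 new [(3,2) (3,3) (3,4) (4,2) (4,3) (4,4)] -> total=7

Answer: 7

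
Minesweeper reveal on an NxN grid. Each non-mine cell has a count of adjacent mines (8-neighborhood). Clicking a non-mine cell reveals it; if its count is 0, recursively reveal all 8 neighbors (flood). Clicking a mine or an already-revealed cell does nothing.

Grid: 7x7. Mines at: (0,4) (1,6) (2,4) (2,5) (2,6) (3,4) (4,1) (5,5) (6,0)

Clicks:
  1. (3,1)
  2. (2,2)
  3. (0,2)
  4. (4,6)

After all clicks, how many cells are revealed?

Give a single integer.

Answer: 17

Derivation:
Click 1 (3,1) count=1: revealed 1 new [(3,1)] -> total=1
Click 2 (2,2) count=0: revealed 15 new [(0,0) (0,1) (0,2) (0,3) (1,0) (1,1) (1,2) (1,3) (2,0) (2,1) (2,2) (2,3) (3,0) (3,2) (3,3)] -> total=16
Click 3 (0,2) count=0: revealed 0 new [(none)] -> total=16
Click 4 (4,6) count=1: revealed 1 new [(4,6)] -> total=17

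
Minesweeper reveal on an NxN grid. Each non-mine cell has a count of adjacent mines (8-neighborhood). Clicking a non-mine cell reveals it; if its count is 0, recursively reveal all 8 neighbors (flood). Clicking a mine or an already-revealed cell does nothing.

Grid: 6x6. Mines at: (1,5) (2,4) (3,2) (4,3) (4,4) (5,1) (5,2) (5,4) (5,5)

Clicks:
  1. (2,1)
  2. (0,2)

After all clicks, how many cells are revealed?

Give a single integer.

Answer: 18

Derivation:
Click 1 (2,1) count=1: revealed 1 new [(2,1)] -> total=1
Click 2 (0,2) count=0: revealed 17 new [(0,0) (0,1) (0,2) (0,3) (0,4) (1,0) (1,1) (1,2) (1,3) (1,4) (2,0) (2,2) (2,3) (3,0) (3,1) (4,0) (4,1)] -> total=18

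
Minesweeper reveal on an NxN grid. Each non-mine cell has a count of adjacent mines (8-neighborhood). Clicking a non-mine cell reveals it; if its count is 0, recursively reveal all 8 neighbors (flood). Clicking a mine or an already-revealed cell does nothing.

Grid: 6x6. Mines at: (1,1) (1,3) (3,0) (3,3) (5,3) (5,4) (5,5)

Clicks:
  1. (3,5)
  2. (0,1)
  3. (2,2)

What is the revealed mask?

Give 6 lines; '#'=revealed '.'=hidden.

Answer: .#..##
....##
..#.##
....##
....##
......

Derivation:
Click 1 (3,5) count=0: revealed 10 new [(0,4) (0,5) (1,4) (1,5) (2,4) (2,5) (3,4) (3,5) (4,4) (4,5)] -> total=10
Click 2 (0,1) count=1: revealed 1 new [(0,1)] -> total=11
Click 3 (2,2) count=3: revealed 1 new [(2,2)] -> total=12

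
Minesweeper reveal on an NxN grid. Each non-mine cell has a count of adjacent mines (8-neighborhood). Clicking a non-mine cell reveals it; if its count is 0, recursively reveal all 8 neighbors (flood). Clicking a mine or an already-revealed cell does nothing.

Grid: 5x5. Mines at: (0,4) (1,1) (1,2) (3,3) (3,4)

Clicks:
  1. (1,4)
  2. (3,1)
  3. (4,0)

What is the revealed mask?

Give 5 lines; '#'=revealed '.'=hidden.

Click 1 (1,4) count=1: revealed 1 new [(1,4)] -> total=1
Click 2 (3,1) count=0: revealed 9 new [(2,0) (2,1) (2,2) (3,0) (3,1) (3,2) (4,0) (4,1) (4,2)] -> total=10
Click 3 (4,0) count=0: revealed 0 new [(none)] -> total=10

Answer: .....
....#
###..
###..
###..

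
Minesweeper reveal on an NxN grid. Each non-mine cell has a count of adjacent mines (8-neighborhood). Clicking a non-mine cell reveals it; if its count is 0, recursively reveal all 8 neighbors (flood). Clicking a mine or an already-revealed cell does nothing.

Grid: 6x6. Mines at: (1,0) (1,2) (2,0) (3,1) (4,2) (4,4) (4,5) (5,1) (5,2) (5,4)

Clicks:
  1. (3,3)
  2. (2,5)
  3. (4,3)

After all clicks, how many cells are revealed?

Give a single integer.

Answer: 13

Derivation:
Click 1 (3,3) count=2: revealed 1 new [(3,3)] -> total=1
Click 2 (2,5) count=0: revealed 11 new [(0,3) (0,4) (0,5) (1,3) (1,4) (1,5) (2,3) (2,4) (2,5) (3,4) (3,5)] -> total=12
Click 3 (4,3) count=4: revealed 1 new [(4,3)] -> total=13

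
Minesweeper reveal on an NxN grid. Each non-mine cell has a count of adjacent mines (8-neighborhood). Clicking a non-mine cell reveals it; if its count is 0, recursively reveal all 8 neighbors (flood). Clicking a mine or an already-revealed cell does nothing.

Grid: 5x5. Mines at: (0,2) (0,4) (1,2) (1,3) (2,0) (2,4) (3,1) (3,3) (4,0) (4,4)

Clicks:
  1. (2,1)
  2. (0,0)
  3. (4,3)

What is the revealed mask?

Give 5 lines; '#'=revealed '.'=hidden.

Click 1 (2,1) count=3: revealed 1 new [(2,1)] -> total=1
Click 2 (0,0) count=0: revealed 4 new [(0,0) (0,1) (1,0) (1,1)] -> total=5
Click 3 (4,3) count=2: revealed 1 new [(4,3)] -> total=6

Answer: ##...
##...
.#...
.....
...#.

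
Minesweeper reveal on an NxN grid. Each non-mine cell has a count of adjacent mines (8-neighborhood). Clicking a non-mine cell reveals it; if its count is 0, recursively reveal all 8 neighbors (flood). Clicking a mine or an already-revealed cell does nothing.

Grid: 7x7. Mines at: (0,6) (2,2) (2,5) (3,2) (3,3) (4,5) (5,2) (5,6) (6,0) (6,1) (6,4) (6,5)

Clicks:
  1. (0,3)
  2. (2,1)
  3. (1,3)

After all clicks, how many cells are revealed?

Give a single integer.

Answer: 20

Derivation:
Click 1 (0,3) count=0: revealed 20 new [(0,0) (0,1) (0,2) (0,3) (0,4) (0,5) (1,0) (1,1) (1,2) (1,3) (1,4) (1,5) (2,0) (2,1) (3,0) (3,1) (4,0) (4,1) (5,0) (5,1)] -> total=20
Click 2 (2,1) count=2: revealed 0 new [(none)] -> total=20
Click 3 (1,3) count=1: revealed 0 new [(none)] -> total=20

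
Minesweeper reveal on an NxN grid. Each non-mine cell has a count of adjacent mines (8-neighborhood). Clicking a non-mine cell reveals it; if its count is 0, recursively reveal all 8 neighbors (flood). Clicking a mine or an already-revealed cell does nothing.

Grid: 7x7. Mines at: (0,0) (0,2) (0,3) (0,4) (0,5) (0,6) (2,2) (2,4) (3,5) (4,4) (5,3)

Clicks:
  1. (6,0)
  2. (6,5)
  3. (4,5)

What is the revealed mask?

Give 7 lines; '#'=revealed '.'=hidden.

Answer: .......
##.....
##.....
###....
###..##
###.###
###.###

Derivation:
Click 1 (6,0) count=0: revealed 16 new [(1,0) (1,1) (2,0) (2,1) (3,0) (3,1) (3,2) (4,0) (4,1) (4,2) (5,0) (5,1) (5,2) (6,0) (6,1) (6,2)] -> total=16
Click 2 (6,5) count=0: revealed 8 new [(4,5) (4,6) (5,4) (5,5) (5,6) (6,4) (6,5) (6,6)] -> total=24
Click 3 (4,5) count=2: revealed 0 new [(none)] -> total=24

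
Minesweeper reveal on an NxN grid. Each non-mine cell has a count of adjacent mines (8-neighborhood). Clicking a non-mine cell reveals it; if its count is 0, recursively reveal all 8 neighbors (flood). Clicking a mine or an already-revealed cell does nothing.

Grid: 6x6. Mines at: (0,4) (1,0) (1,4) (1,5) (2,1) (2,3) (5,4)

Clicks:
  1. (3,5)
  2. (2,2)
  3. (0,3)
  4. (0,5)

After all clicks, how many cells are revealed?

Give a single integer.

Answer: 9

Derivation:
Click 1 (3,5) count=0: revealed 6 new [(2,4) (2,5) (3,4) (3,5) (4,4) (4,5)] -> total=6
Click 2 (2,2) count=2: revealed 1 new [(2,2)] -> total=7
Click 3 (0,3) count=2: revealed 1 new [(0,3)] -> total=8
Click 4 (0,5) count=3: revealed 1 new [(0,5)] -> total=9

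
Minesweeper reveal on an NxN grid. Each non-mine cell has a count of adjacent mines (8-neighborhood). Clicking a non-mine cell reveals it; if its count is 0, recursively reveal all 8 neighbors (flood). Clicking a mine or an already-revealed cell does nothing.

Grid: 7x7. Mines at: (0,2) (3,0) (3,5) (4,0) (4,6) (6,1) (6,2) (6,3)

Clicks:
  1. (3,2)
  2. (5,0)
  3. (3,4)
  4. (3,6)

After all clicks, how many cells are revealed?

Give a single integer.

Answer: 30

Derivation:
Click 1 (3,2) count=0: revealed 28 new [(0,3) (0,4) (0,5) (0,6) (1,1) (1,2) (1,3) (1,4) (1,5) (1,6) (2,1) (2,2) (2,3) (2,4) (2,5) (2,6) (3,1) (3,2) (3,3) (3,4) (4,1) (4,2) (4,3) (4,4) (5,1) (5,2) (5,3) (5,4)] -> total=28
Click 2 (5,0) count=2: revealed 1 new [(5,0)] -> total=29
Click 3 (3,4) count=1: revealed 0 new [(none)] -> total=29
Click 4 (3,6) count=2: revealed 1 new [(3,6)] -> total=30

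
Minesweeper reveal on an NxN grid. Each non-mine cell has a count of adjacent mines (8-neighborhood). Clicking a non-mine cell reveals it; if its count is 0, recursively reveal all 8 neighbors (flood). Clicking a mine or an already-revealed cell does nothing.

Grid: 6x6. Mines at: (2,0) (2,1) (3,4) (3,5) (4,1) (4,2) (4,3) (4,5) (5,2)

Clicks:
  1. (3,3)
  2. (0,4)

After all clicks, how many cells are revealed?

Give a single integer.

Click 1 (3,3) count=3: revealed 1 new [(3,3)] -> total=1
Click 2 (0,4) count=0: revealed 16 new [(0,0) (0,1) (0,2) (0,3) (0,4) (0,5) (1,0) (1,1) (1,2) (1,3) (1,4) (1,5) (2,2) (2,3) (2,4) (2,5)] -> total=17

Answer: 17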